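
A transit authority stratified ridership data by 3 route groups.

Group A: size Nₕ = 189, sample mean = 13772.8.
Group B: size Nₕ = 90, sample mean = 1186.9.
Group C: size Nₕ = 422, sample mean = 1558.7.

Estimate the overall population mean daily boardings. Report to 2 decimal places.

4804.07

N = 701; weights Wₕ = Nₕ/N = (0.2696, 0.1284, 0.6020).
x̄_st = Σ Wₕ·x̄ₕ = 0.2696·13772.8 + 0.1284·1186.9 + 0.6020·1558.7 ≈ 4804.0679...
→ 4804.07.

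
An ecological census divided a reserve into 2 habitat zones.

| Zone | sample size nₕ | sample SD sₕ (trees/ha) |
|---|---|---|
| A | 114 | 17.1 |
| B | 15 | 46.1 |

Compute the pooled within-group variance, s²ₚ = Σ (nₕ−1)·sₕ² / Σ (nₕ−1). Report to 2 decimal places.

494.45

A: (114−1)·17.1² = 113·292.41 = 33042.33
B: (15−1)·46.1² = 14·2125.21 = 29752.94
Numerator = 62795.27; denominator = Σ(nₕ−1) = 127.
s²ₚ = 62795.27/127 = 494.4509... → 494.45.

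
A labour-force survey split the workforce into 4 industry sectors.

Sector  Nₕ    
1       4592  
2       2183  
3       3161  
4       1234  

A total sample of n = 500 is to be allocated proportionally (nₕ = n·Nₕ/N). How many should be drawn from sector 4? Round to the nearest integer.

Share of sector 4 = 1234/11170 = 0.11047.
Allocate 500 × 0.11047 = 55.237... → 55.

55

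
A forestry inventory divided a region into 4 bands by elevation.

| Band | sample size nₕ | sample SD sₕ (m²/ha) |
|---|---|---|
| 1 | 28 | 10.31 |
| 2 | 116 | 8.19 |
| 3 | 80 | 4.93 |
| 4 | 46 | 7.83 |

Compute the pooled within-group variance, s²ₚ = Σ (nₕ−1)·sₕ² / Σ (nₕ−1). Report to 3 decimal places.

Degrees of freedom: 27 + 115 + 79 + 45 = 266.
Σ(nₕ−1)sₕ² = 27·106.2961 + 115·67.0761 + 79·24.3049 + 45·61.3089 = 15262.7338.
s²ₚ = 15262.7338 / 266 = 57.37870... → 57.379.

57.379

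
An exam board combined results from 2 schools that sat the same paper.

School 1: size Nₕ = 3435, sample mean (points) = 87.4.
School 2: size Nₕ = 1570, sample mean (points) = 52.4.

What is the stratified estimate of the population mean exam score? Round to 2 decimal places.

N = 3435 + 1570 = 5005.
Weight each subgroup mean by Nₕ/N and sum.
Σ Nₕx̄ₕ = 3435·87.4 + 1570·52.4 = 300219 + 82268 = 382487.
Divide by N: 382487 / 5005 = 76.4210... → 76.42.

76.42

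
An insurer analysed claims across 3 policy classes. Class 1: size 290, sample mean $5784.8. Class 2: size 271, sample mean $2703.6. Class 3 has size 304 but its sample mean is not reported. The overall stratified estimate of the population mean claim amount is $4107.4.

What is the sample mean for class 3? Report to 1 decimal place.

3758.7

N = 290 + 271 + 304 = 865.
Overall total = μ·N = 4107.4·865 = 3552901.
Subtract the known strata: 290·5784.8 + 271·2703.6 = 2410267.6.
Remaining total for class 3: 3552901 − 2410267.6 = 1142633.4.
Divide by its size: 1142633.4 / 304 = 3758.663... → 3758.7.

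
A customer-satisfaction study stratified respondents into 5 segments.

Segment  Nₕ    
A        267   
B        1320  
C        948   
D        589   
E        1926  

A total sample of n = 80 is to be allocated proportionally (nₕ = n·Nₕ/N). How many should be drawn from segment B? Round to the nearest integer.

N = 267 + 1320 + 948 + 589 + 1926 = 5050.
n_B = 80·1320/5050 = 20.911... → 21.

21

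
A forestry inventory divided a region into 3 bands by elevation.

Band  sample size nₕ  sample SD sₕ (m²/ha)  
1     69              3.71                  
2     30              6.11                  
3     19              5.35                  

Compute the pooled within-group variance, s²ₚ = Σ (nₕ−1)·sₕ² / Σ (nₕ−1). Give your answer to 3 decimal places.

22.033

Degrees of freedom: 68 + 29 + 18 = 115.
Σ(nₕ−1)sₕ² = 68·13.7641 + 29·37.3321 + 18·28.6225 = 2533.7947.
s²ₚ = 2533.7947 / 115 = 22.03300... → 22.033.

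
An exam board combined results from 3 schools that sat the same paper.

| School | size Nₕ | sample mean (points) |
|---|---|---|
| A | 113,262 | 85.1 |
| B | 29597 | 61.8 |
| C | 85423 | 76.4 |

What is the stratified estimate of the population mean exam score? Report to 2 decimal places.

N = 228282; weights Wₕ = Nₕ/N = (0.4961, 0.1297, 0.3742).
x̄_st = Σ Wₕ·x̄ₕ = 0.4961·85.1 + 0.1297·61.8 + 0.3742·76.4 ≈ 78.8236...
→ 78.82.

78.82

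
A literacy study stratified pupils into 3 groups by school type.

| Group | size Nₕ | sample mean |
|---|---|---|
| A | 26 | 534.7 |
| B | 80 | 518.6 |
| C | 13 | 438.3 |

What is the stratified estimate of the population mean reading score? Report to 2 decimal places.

513.35

N = 26 + 80 + 13 = 119.
Overall mean = Σ (Nₕ/N)·x̄ₕ — weight by population share, not a simple average.
Σ Nₕx̄ₕ = 26·534.7 + 80·518.6 + 13·438.3 = 13902.2 + 41488 + 5697.9 = 61088.1.
Divide by N: 61088.1 / 119 = 513.3454... → 513.35.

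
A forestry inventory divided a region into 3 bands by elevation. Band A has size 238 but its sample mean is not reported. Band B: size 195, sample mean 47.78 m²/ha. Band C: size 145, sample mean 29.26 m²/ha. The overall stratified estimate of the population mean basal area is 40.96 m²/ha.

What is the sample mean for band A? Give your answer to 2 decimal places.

42.50

N = 238 + 195 + 145 = 578.
Overall total = μ·N = 40.96·578 = 23674.88.
Subtract the known strata: 195·47.78 + 145·29.26 = 13559.8.
Remaining total for band A: 23674.88 − 13559.8 = 10115.08.
Divide by its size: 10115.08 / 238 = 42.5003... → 42.50.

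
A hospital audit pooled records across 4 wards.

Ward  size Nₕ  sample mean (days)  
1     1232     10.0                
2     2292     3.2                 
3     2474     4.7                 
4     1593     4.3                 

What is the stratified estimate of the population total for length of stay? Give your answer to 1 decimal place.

Estimate total by summing Nₕ·x̄ₕ over strata.
1232·10.0 + 2292·3.2 + 2474·4.7 + 1593·4.3 = 12320 + 7334.4 + 11627.8 + 6849.9 = 38132.1.

38132.1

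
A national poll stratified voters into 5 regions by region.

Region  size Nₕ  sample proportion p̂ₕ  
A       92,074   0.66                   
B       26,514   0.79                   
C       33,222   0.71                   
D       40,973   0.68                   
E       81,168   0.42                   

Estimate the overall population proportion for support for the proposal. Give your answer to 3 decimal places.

N = 92074 + 26514 + 33222 + 40973 + 81168 = 273951.
Overall proportion = Σ (Nₕ/N)·p̂ₕ.
Σ Nₕp̂ₕ = 60768.84 + 20946.06 + 23587.62 + 27861.64 + 34090.56 = 167254.72.
167254.72 / 273951 = 0.61053... → 0.611.

0.611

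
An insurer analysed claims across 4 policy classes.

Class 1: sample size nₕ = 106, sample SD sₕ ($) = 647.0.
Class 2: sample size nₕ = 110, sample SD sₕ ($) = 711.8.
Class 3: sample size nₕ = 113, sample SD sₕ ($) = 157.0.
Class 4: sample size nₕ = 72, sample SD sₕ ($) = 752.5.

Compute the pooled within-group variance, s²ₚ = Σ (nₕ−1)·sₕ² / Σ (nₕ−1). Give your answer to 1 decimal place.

Degrees of freedom: 105 + 109 + 112 + 71 = 397.
Σ(nₕ−1)sₕ² = 105·418609 + 109·506659.24 + 112·24649 + 71·566256.25 = 142144683.91.
s²ₚ = 142144683.91 / 397 = 358047.063... → 358047.1.

358047.1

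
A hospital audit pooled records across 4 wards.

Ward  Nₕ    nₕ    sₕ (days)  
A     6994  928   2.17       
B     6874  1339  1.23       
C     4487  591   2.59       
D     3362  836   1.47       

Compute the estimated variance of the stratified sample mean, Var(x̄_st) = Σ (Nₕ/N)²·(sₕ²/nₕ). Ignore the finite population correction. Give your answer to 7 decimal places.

N = 21717. Term for each stratum: Wₕ²sₕ²/nₕ.
Var(x̄_st) = 0.0005262875 + 0.0001132007 + 0.0004845343 + 0.0000619476 = 0.0011859701 → 0.0011860.

0.0011860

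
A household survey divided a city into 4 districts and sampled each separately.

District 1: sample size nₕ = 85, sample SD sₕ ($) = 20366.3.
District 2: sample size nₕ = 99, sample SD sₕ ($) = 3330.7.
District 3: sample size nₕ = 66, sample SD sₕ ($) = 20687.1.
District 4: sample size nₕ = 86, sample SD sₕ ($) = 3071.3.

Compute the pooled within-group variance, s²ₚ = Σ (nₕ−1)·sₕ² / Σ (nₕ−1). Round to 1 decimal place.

Degrees of freedom: 84 + 98 + 65 + 85 = 332.
Σ(nₕ−1)sₕ² = 84·414786175.69 + 98·11093562.49 + 65·427956106.41 + 85·9432883.69 = 64548149912.28.
s²ₚ = 64548149912.28 / 332 = 194422138.29 → 194422138.3.

194422138.3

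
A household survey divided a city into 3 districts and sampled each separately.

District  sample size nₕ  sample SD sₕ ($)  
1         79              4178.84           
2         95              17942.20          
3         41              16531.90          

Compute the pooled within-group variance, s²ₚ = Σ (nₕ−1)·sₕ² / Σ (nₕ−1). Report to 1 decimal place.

Degrees of freedom: 78 + 94 + 40 = 212.
Σ(nₕ−1)sₕ² = 78·17462703.7456 + 94·321922540.84 + 40·273303717.61 = 42554958435.5168.
s²ₚ = 42554958435.5168 / 212 = 200730936.017... → 200730936.0.

200730936.0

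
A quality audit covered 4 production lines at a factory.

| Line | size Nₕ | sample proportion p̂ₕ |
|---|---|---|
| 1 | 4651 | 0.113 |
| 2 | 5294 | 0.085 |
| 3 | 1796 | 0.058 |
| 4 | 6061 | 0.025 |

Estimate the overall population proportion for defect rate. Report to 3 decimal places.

0.069

N = 4651 + 5294 + 1796 + 6061 = 17802.
Overall proportion = Σ (Nₕ/N)·p̂ₕ.
Σ Nₕp̂ₕ = 525.563 + 449.99 + 104.168 + 151.525 = 1231.246.
1231.246 / 17802 = 0.06916... → 0.069.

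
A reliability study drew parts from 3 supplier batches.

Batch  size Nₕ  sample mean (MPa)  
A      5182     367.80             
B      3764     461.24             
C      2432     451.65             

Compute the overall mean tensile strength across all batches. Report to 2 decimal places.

416.63

N = 11378; weights Wₕ = Nₕ/N = (0.4554, 0.3308, 0.2137).
x̄_st = Σ Wₕ·x̄ₕ = 0.4554·367.80 + 0.3308·461.24 + 0.2137·451.65 ≈ 416.6338...
→ 416.63.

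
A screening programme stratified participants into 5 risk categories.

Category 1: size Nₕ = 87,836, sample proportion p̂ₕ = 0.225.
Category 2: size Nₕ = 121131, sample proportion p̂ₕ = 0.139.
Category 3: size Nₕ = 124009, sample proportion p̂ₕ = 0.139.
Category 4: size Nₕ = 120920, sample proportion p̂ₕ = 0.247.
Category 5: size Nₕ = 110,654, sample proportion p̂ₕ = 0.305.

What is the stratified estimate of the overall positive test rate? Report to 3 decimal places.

N = 87836 + 121131 + 124009 + 120920 + 110654 = 564550.
Overall proportion = Σ (Nₕ/N)·p̂ₕ.
Σ Nₕp̂ₕ = 19763.1 + 16837.209 + 17237.251 + 29867.24 + 33749.47 = 117454.27.
117454.27 / 564550 = 0.20805... → 0.208.

0.208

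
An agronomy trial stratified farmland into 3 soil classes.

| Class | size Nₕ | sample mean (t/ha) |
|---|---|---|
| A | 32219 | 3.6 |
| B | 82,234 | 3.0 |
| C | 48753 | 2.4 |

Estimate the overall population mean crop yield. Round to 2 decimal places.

2.94

N = 32219 + 82234 + 48753 = 163206.
Overall mean = Σ (Nₕ/N)·x̄ₕ — weight by population share, not a simple average.
Σ Nₕx̄ₕ = 32219·3.6 + 82234·3.0 + 48753·2.4 = 115988.4 + 246702 + 117007.2 = 479697.6.
Divide by N: 479697.6 / 163206 = 2.9392... → 2.94.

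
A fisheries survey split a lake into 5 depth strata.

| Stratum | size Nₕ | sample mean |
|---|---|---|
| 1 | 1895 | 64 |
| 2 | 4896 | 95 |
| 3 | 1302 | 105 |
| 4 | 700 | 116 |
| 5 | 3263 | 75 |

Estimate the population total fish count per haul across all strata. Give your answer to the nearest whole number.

1049035

1: 1895·64 = 121280
2: 4896·95 = 465120
3: 1302·105 = 136710
4: 700·116 = 81200
5: 3263·75 = 244725
τ̂ = Σ Nₕx̄ₕ = 1049035.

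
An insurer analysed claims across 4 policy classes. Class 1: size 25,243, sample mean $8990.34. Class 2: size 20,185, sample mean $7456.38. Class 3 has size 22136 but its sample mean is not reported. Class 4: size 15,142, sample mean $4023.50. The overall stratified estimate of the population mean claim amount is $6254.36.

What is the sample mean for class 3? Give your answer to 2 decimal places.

3564.29

N = 25243 + 20185 + 22136 + 15142 = 82706.
Overall total = μ·N = 6254.36·82706 = 517273098.16.
Subtract the known strata: 25243·8990.34 + 20185·7456.38 + 15142·4023.50 = 438374019.92.
Remaining total for class 3: 517273098.16 − 438374019.92 = 78899078.24.
Divide by its size: 78899078.24 / 22136 = 3564.2880... → 3564.29.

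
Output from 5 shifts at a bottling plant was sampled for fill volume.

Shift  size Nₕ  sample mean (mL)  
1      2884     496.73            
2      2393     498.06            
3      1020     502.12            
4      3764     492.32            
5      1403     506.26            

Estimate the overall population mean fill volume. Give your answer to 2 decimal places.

497.21

N = 11464; weights Wₕ = Nₕ/N = (0.2516, 0.2087, 0.0890, 0.3283, 0.1224).
x̄_st = Σ Wₕ·x̄ₕ = 0.2516·496.73 + 0.2087·498.06 + 0.0890·502.12 + 0.3283·492.32 + 0.1224·506.26 ≈ 497.2056...
→ 497.21.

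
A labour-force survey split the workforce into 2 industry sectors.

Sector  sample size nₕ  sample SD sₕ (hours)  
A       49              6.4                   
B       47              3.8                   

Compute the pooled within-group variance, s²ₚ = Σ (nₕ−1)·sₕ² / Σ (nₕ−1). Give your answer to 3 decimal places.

A: (49−1)·6.4² = 48·40.96 = 1966.08
B: (47−1)·3.8² = 46·14.44 = 664.24
Numerator = 2630.32; denominator = Σ(nₕ−1) = 94.
s²ₚ = 2630.32/94 = 27.98213... → 27.982.

27.982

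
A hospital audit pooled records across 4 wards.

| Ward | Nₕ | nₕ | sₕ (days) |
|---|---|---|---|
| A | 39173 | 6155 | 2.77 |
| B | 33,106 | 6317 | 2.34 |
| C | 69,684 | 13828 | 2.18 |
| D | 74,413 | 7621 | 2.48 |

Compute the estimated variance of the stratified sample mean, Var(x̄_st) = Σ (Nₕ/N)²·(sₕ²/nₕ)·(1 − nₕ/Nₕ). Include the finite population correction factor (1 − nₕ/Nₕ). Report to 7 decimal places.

N = 216376; Wₕ = Nₕ/N.
ward A: (39173/216376)²·2.77²/6155·(1 − 6155/39173) = 0.0000344390
ward B: (33106/216376)²·2.34²/6317·(1 − 6317/33106) = 0.0000164197
ward C: (69684/216376)²·2.18²/13828·(1 − 13828/69684) = 0.0000285718
ward D: (74413/216376)²·2.48²/7621·(1 − 7621/74413) = 0.0000856735
Sum = 0.0001651041 → 0.0001651.

0.0001651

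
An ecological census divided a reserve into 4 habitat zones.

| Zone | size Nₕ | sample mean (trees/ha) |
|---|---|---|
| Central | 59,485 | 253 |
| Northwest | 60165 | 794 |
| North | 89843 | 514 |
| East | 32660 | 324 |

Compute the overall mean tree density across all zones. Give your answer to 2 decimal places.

493.83

N = 59485 + 60165 + 89843 + 32660 = 242153.
The stratified mean weights each stratum mean by its population share Nₕ/N.
Σ Nₕx̄ₕ = 59485·253 + 60165·794 + 89843·514 + 32660·324 = 15049705 + 47771010 + 46179302 + 10581840 = 119581857.
Divide by N: 119581857 / 242153 = 493.8277... → 493.83.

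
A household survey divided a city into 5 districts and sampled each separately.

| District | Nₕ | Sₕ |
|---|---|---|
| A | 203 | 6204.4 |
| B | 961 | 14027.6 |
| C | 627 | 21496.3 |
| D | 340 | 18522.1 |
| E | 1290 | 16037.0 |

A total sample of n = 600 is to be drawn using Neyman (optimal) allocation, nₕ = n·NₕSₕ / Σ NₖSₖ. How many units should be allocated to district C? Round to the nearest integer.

146

A: NₕSₕ = 203·6204.4 = 1259493.2
B: NₕSₕ = 961·14027.6 = 13480523.6
C: NₕSₕ = 627·21496.3 = 13478180.1
D: NₕSₕ = 340·18522.1 = 6297514
E: NₕSₕ = 1290·16037.0 = 20687730
Σ NₕSₕ = 55203440.9.
n_C = 600·13478180.1/55203440.9 = 146.493... → 146.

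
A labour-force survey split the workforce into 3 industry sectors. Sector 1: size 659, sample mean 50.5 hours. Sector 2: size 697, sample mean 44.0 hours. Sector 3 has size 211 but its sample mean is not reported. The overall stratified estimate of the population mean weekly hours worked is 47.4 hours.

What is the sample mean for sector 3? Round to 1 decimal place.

48.9

Σ Nₕx̄ₕ = N·μ, so 211·x̄_3 = 1567·47.4 − (659·50.5 + 697·44.0).
= 74275.8 − 63947.5 = 10328.3.
x̄_3 = 10328.3 / 211 = 48.949... → 48.9.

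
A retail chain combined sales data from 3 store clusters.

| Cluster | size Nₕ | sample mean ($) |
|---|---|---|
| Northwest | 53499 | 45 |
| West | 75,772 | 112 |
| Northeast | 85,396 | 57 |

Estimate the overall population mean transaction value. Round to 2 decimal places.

N = 53499 + 75772 + 85396 = 214667.
Overall mean = Σ (Nₕ/N)·x̄ₕ — weight by population share, not a simple average.
Σ Nₕx̄ₕ = 53499·45 + 75772·112 + 85396·57 = 2407455 + 8486464 + 4867572 = 15761491.
Divide by N: 15761491 / 214667 = 73.4230... → 73.42.

73.42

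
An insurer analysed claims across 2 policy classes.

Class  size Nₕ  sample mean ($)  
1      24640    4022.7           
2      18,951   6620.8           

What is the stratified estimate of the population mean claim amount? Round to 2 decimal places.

5152.21

N = 43591; weights Wₕ = Nₕ/N = (0.5653, 0.4347).
x̄_st = Σ Wₕ·x̄ₕ = 0.5653·4022.7 + 0.4347·6620.8 ≈ 5152.2128...
→ 5152.21.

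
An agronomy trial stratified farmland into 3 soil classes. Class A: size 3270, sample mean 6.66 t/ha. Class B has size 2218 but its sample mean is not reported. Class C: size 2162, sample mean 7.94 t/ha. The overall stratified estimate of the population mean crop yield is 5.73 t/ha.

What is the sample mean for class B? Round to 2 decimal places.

2.20

N = 3270 + 2218 + 2162 = 7650.
Overall total = μ·N = 5.73·7650 = 43834.5.
Subtract the known strata: 3270·6.66 + 2162·7.94 = 38944.48.
Remaining total for class B: 43834.5 − 38944.48 = 4890.02.
Divide by its size: 4890.02 / 2218 = 2.2047... → 2.20.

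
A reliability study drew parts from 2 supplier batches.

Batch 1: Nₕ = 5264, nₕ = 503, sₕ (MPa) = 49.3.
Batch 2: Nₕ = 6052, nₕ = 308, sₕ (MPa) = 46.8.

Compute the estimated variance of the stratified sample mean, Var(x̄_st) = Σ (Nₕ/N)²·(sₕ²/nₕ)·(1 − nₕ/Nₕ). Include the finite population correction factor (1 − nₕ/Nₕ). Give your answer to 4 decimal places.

N = 11316; Wₕ = Nₕ/N.
batch 1: (5264/11316)²·49.3²/503·(1 − 503/5264) = 0.9457014
batch 2: (6052/11316)²·46.8²/308·(1 − 308/6052) = 1.9304940
Sum = 2.8761954 → 2.8762.

2.8762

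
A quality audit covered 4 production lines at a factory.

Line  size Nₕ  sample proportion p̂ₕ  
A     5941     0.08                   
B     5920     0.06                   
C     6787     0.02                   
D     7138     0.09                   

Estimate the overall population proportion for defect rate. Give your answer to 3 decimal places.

Wₕ = Nₕ/N with N = 25786: 0.2304, 0.2296, 0.2632, 0.2768.
p̂_st = 0.2304·0.08 + 0.2296·0.06 + 0.2632·0.02 + 0.2768·0.09 ≈ 0.06238... → 0.062.

0.062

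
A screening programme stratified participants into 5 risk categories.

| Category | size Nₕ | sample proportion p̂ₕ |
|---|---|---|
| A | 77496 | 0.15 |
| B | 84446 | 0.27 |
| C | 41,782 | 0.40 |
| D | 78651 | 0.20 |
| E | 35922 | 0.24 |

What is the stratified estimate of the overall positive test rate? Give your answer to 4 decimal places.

N = 77496 + 84446 + 41782 + 78651 + 35922 = 318297.
Overall proportion = Σ (Nₕ/N)·p̂ₕ.
Σ Nₕp̂ₕ = 11624.4 + 22800.42 + 16712.8 + 15730.2 + 8621.28 = 75489.1.
75489.1 / 318297 = 0.237166... → 0.2372.

0.2372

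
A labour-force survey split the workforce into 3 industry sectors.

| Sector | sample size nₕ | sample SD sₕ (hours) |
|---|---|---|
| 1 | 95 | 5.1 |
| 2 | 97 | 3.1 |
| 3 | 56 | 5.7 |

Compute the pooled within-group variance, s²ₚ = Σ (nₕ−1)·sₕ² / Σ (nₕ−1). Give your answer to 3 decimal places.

21.039

Degrees of freedom: 94 + 96 + 55 = 245.
Σ(nₕ−1)sₕ² = 94·26.01 + 96·9.61 + 55·32.49 = 5154.45.
s²ₚ = 5154.45 / 245 = 21.03857... → 21.039.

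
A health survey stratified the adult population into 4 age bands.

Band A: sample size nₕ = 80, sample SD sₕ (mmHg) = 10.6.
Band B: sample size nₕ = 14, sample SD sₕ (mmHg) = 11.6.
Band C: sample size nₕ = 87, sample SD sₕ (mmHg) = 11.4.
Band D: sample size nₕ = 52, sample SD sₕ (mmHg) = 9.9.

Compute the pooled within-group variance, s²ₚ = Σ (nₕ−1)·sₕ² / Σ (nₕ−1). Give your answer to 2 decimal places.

Degrees of freedom: 79 + 13 + 86 + 51 = 229.
Σ(nₕ−1)sₕ² = 79·112.36 + 13·134.56 + 86·129.96 + 51·98.01 = 26800.79.
s²ₚ = 26800.79 / 229 = 117.0340... → 117.03.

117.03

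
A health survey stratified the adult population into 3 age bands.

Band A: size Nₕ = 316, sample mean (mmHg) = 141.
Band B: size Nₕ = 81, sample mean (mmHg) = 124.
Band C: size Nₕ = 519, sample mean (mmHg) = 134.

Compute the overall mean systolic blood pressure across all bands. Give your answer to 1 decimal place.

x̄_st = (Σ Nₕx̄ₕ) / (Σ Nₕ) = (316·141 + 81·124 + 519·134) / 916
= 124146 / 916 = 135.531... → 135.5.

135.5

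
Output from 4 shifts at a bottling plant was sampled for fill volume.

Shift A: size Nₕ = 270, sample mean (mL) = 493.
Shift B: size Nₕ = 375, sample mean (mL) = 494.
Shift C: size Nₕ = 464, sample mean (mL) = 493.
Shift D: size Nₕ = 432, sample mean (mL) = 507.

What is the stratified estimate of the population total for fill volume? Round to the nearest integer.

Estimate total by summing Nₕ·x̄ₕ over strata.
270·493 + 375·494 + 464·493 + 432·507 = 133110 + 185250 + 228752 + 219024 = 766136.

766136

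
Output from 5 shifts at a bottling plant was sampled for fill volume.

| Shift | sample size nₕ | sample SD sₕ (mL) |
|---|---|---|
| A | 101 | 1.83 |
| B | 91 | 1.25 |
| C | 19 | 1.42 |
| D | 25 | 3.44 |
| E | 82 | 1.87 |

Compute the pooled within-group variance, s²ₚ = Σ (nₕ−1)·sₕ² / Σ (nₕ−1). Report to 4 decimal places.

A: (101−1)·1.83² = 100·3.3489 = 334.89
B: (91−1)·1.25² = 90·1.5625 = 140.625
C: (19−1)·1.42² = 18·2.0164 = 36.2952
D: (25−1)·3.44² = 24·11.8336 = 284.0064
E: (82−1)·1.87² = 81·3.4969 = 283.2489
Numerator = 1079.0655; denominator = Σ(nₕ−1) = 313.
s²ₚ = 1079.0655/313 = 3.447494... → 3.4475.

3.4475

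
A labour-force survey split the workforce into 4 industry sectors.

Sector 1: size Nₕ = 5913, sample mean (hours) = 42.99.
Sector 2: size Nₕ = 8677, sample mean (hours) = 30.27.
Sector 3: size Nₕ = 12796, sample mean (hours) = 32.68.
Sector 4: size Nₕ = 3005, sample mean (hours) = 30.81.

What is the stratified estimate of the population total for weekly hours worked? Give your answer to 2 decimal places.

Estimate total by summing Nₕ·x̄ₕ over strata.
5913·42.99 + 8677·30.27 + 12796·32.68 + 3005·30.81 = 254199.87 + 262652.79 + 418173.28 + 92584.05 = 1027609.99.

1027609.99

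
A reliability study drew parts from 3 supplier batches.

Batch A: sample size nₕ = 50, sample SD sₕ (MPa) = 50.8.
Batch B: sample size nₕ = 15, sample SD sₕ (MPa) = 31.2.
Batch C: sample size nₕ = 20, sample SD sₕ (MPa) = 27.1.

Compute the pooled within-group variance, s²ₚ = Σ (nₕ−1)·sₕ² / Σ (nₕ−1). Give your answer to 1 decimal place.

Degrees of freedom: 49 + 14 + 19 = 82.
Σ(nₕ−1)sₕ² = 49·2580.64 + 14·973.44 + 19·734.41 = 154033.31.
s²ₚ = 154033.31 / 82 = 1878.455 → 1878.5.

1878.5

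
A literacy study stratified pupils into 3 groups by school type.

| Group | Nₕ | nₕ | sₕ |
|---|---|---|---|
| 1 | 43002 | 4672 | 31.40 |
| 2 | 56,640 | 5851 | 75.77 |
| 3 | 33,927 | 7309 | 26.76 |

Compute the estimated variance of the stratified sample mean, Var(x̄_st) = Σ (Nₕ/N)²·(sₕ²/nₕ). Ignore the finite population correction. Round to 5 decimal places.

0.20464

N = 133569; Wₕ = Nₕ/N.
group 1: (43002/133569)²·31.40²/4672 = 0.02187371
group 2: (56640/133569)²·75.77²/5851 = 0.17644104
group 3: (33927/133569)²·26.76²/7309 = 0.00632112
Sum = 0.20463587 → 0.20464.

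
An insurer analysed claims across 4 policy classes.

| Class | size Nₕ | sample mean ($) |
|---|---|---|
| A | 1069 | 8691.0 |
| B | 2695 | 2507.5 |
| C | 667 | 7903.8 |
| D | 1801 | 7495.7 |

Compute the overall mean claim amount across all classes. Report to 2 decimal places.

5587.29

x̄_st = (Σ Nₕx̄ₕ) / (Σ Nₕ) = (1069·8691.0 + 2695·2507.5 + 667·7903.8 + 1801·7495.7) / 6232
= 34819981.8 / 6232 = 5587.2885... → 5587.29.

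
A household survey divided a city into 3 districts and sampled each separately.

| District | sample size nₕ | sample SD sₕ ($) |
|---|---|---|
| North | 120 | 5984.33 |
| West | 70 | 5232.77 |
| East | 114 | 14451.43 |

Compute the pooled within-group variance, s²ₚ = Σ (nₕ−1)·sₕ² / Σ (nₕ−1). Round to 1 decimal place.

Degrees of freedom: 119 + 69 + 113 = 301.
Σ(nₕ−1)sₕ² = 119·35812205.5489 + 69·27381881.8729 + 113·208843829.0449 = 29750354991.6229.
s²ₚ = 29750354991.6229 / 301 = 98838388.676... → 98838388.7.

98838388.7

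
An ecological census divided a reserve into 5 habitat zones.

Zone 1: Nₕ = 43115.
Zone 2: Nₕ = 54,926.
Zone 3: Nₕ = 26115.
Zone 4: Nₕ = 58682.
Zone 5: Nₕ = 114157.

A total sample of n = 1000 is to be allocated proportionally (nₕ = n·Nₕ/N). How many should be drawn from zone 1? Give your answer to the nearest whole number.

N = 43115 + 54926 + 26115 + 58682 + 114157 = 296995.
n_1 = 1000·43115/296995 = 145.171... → 145.

145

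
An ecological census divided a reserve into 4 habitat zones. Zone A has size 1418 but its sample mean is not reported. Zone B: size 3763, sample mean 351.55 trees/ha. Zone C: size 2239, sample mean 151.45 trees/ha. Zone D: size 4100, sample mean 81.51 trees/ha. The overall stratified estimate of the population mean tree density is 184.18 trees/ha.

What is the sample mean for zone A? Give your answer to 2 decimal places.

Σ Nₕx̄ₕ = N·μ, so 1418·x̄_A = 11520·184.18 − (3763·351.55 + 2239·151.45 + 4100·81.51).
= 2121753.6 − 1996170.2 = 125583.4.
x̄_A = 125583.4 / 1418 = 88.5638... → 88.56.

88.56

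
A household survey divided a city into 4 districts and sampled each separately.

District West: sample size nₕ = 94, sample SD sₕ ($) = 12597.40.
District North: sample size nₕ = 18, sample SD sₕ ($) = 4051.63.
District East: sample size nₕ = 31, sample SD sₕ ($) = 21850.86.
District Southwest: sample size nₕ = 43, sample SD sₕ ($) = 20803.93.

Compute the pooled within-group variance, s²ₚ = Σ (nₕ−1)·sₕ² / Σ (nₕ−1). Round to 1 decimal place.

West: (94−1)·12597.40² = 93·158694486.76 = 14758587268.68
North: (18−1)·4051.63² = 17·16415705.6569 = 279066996.1673
East: (31−1)·21850.86² = 30·477460082.7396 = 14323802482.188
Southwest: (43−1)·20803.93² = 42·432803503.4449 = 18177747144.6858
Numerator = 47539203891.7211; denominator = Σ(nₕ−1) = 182.
s²ₚ = 47539203891.7211/182 = 261204416.987... → 261204417.0.

261204417.0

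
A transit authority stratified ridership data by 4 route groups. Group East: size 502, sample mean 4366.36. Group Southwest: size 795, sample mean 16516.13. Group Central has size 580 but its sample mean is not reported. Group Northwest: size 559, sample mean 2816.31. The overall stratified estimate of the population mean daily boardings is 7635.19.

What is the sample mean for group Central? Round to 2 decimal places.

Σ Nₕx̄ₕ = N·μ, so 580·x̄_Central = 2436·7635.19 − (502·4366.36 + 795·16516.13 + 559·2816.31).
= 18599322.84 − 16896553.36 = 1702769.48.
x̄_Central = 1702769.48 / 580 = 2935.8094... → 2935.81.

2935.81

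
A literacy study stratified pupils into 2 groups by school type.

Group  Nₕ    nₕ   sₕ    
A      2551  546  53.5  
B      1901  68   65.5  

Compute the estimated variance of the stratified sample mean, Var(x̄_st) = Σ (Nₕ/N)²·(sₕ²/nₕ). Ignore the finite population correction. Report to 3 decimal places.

N = 4452. Term for each stratum: Wₕ²sₕ²/nₕ.
Var(x̄_st) = 1.721177 + 11.503437 = 13.224614 → 13.225.

13.225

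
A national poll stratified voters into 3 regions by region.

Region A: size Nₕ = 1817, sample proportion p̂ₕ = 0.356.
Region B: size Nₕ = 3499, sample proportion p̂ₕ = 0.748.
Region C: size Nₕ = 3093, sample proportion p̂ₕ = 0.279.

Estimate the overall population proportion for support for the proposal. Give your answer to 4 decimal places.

0.4908

Wₕ = Nₕ/N with N = 8409: 0.2161, 0.4161, 0.3678.
p̂_st = 0.2161·0.356 + 0.4161·0.748 + 0.3678·0.279 ≈ 0.490790... → 0.4908.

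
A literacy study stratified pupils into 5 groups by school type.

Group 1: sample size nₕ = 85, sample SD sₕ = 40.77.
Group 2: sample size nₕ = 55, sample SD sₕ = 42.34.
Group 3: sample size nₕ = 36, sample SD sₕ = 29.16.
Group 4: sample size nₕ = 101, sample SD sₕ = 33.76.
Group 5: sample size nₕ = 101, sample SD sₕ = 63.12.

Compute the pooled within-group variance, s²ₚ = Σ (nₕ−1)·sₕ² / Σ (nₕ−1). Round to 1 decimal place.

2087.3

Degrees of freedom: 84 + 54 + 35 + 100 + 100 = 373.
Σ(nₕ−1)sₕ² = 84·1662.1929 + 54·1792.6756 + 35·850.3056 + 100·1139.7376 + 100·3984.1344 = 778576.582.
s²ₚ = 778576.582 / 373 = 2087.337... → 2087.3.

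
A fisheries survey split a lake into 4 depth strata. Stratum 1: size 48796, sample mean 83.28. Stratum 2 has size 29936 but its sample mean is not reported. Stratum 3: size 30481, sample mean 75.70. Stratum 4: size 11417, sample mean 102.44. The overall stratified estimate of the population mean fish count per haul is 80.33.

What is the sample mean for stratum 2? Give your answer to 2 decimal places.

71.80

N = 48796 + 29936 + 30481 + 11417 = 120630.
Overall total = μ·N = 80.33·120630 = 9690207.9.
Subtract the known strata: 48796·83.28 + 30481·75.70 + 11417·102.44 = 7540700.06.
Remaining total for stratum 2: 9690207.9 − 7540700.06 = 2149507.84.
Divide by its size: 2149507.84 / 29936 = 71.8034... → 71.80.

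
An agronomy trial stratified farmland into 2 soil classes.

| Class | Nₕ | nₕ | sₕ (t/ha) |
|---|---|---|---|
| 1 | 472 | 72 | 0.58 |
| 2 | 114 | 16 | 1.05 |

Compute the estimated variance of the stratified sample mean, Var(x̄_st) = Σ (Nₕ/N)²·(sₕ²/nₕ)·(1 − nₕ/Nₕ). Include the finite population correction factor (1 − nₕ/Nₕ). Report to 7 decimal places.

0.0048106

N = 586. Term for each stratum: Wₕ²sₕ²/nₕ·(1−nₕ/Nₕ).
Var(x̄_st) = 0.0025687997 + 0.0022417868 = 0.0048105866 → 0.0048106.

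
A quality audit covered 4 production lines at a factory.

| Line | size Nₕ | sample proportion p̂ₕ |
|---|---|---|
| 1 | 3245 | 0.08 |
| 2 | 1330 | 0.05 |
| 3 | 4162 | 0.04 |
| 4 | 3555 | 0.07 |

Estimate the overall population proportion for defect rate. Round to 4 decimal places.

N = 3245 + 1330 + 4162 + 3555 = 12292.
Overall proportion = Σ (Nₕ/N)·p̂ₕ.
Σ Nₕp̂ₕ = 259.6 + 66.5 + 166.48 + 248.85 = 741.43.
741.43 / 12292 = 0.060318... → 0.0603.

0.0603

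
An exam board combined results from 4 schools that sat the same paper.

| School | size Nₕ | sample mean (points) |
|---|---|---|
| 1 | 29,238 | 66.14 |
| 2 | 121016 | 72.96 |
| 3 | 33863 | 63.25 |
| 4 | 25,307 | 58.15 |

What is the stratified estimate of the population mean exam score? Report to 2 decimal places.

N = 209424; weights Wₕ = Nₕ/N = (0.1396, 0.5779, 0.1617, 0.1208).
x̄_st = Σ Wₕ·x̄ₕ = 0.1396·66.14 + 0.5779·72.96 + 0.1617·63.25 + 0.1208·58.15 ≈ 68.6481...
→ 68.65.

68.65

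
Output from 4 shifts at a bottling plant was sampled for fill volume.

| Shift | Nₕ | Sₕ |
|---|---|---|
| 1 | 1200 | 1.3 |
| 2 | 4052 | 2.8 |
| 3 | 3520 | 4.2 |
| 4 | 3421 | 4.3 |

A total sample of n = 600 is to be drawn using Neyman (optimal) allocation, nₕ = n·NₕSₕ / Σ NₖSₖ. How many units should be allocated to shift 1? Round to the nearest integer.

22

Σ NₕSₕ = 1200·1.3 + 4052·2.8 + 3520·4.2 + 3421·4.3 = 42399.9.
Share for 1: 1560/42399.9 = 0.03679.
n_1 = 600 × 0.03679 = 22.076... → 22.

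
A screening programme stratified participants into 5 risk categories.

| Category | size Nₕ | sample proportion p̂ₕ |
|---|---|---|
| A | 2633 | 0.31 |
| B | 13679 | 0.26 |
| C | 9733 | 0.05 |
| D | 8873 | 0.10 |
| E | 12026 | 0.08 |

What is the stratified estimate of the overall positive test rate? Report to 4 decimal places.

N = 2633 + 13679 + 9733 + 8873 + 12026 = 46944.
Overall proportion = Σ (Nₕ/N)·p̂ₕ.
Σ Nₕp̂ₕ = 816.23 + 3556.54 + 486.65 + 887.3 + 962.08 = 6708.8.
6708.8 / 46944 = 0.142911... → 0.1429.

0.1429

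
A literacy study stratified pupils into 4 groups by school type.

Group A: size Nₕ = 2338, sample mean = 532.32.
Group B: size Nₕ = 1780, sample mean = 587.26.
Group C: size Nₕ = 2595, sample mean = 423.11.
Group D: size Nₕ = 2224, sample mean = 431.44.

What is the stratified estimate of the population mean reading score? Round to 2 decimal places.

N = 8937; weights Wₕ = Nₕ/N = (0.2616, 0.1992, 0.2904, 0.2489).
x̄_st = Σ Wₕ·x̄ₕ = 0.2616·532.32 + 0.1992·587.26 + 0.2904·423.11 + 0.2489·431.44 ≈ 486.4474...
→ 486.45.

486.45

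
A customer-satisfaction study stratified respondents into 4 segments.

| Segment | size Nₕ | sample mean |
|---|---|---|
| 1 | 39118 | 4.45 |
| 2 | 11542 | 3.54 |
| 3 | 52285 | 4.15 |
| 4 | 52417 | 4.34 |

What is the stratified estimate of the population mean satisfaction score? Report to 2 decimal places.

4.24

N = 155362; weights Wₕ = Nₕ/N = (0.2518, 0.0743, 0.3365, 0.3374).
x̄_st = Σ Wₕ·x̄ₕ = 0.2518·4.45 + 0.0743·3.54 + 0.3365·4.15 + 0.3374·4.34 ≈ 4.2443...
→ 4.24.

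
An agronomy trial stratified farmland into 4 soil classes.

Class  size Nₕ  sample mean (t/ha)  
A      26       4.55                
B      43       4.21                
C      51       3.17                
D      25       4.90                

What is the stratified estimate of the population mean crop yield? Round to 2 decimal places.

x̄_st = (Σ Nₕx̄ₕ) / (Σ Nₕ) = (26·4.55 + 43·4.21 + 51·3.17 + 25·4.90) / 145
= 583.5 / 145 = 4.0241... → 4.02.

4.02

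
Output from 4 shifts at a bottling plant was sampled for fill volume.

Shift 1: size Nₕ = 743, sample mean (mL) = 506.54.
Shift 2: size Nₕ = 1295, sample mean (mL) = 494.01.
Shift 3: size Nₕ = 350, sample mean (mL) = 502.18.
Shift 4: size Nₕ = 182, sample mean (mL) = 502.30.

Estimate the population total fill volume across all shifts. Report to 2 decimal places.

1283283.77

1: 743·506.54 = 376359.22
2: 1295·494.01 = 639742.95
3: 350·502.18 = 175763
4: 182·502.30 = 91418.6
τ̂ = Σ Nₕx̄ₕ = 1283283.77.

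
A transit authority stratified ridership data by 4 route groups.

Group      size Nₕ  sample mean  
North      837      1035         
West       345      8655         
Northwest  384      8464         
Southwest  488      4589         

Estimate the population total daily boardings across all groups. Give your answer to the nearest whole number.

9341878

Population total = Σ Nₕ·x̄ₕ (each stratum's size times its mean).
837·1035 + 345·8655 + 384·8464 + 488·4589 = 866295 + 2985975 + 3250176 + 2239432 = 9341878.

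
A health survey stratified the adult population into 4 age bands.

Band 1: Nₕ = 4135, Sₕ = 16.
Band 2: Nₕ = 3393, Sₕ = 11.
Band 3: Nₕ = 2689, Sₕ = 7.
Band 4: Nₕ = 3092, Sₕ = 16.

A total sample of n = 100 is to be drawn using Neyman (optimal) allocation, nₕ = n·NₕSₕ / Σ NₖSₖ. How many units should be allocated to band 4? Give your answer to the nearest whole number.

Σ NₕSₕ = 4135·16 + 3393·11 + 2689·7 + 3092·16 = 171778.
Share for 4: 49472/171778 = 0.28800.
n_4 = 100 × 0.28800 = 28.800... → 29.

29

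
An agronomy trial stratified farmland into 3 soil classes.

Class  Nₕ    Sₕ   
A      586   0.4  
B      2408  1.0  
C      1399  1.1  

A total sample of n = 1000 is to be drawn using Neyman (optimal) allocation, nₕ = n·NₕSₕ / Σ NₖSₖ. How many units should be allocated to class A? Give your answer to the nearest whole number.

56

Σ NₕSₕ = 586·0.4 + 2408·1.0 + 1399·1.1 = 4181.3.
Share for A: 234.4/4181.3 = 0.05606.
n_A = 1000 × 0.05606 = 56.059... → 56.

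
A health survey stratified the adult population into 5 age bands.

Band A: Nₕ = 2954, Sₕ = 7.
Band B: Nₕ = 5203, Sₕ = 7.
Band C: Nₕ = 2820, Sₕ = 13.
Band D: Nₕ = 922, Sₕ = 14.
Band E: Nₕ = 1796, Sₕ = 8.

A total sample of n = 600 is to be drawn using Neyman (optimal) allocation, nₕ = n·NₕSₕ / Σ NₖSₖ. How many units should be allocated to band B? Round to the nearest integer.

181

Σ NₕSₕ = 2954·7 + 5203·7 + 2820·13 + 922·14 + 1796·8 = 121035.
Share for B: 36421/121035 = 0.30091.
n_B = 600 × 0.30091 = 180.548... → 181.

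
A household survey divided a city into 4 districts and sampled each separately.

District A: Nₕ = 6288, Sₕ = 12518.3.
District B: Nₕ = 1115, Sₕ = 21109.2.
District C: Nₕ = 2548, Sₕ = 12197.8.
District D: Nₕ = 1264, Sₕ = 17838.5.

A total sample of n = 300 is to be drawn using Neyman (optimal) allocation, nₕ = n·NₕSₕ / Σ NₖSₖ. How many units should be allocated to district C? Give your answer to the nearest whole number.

Σ NₕSₕ = 6288·12518.3 + 1115·21109.2 + 2548·12197.8 + 1264·17838.5 = 155879686.8.
Share for C: 31079994.4/155879686.8 = 0.19938.
n_C = 300 × 0.19938 = 59.815... → 60.

60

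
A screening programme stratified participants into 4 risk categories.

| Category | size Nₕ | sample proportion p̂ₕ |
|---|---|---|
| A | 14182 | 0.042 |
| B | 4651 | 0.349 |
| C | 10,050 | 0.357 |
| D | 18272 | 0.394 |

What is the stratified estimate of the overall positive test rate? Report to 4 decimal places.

0.2758

N = 14182 + 4651 + 10050 + 18272 = 47155.
Overall proportion = Σ (Nₕ/N)·p̂ₕ.
Σ Nₕp̂ₕ = 595.644 + 1623.199 + 3587.85 + 7199.168 = 13005.861.
13005.861 / 47155 = 0.275811... → 0.2758.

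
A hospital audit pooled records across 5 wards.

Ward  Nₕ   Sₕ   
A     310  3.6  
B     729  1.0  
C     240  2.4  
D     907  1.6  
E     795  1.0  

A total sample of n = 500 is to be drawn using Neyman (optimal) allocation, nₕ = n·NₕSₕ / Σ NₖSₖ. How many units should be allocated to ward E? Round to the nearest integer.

85

A: NₕSₕ = 310·3.6 = 1116
B: NₕSₕ = 729·1.0 = 729
C: NₕSₕ = 240·2.4 = 576
D: NₕSₕ = 907·1.6 = 1451.2
E: NₕSₕ = 795·1.0 = 795
Σ NₕSₕ = 4667.2.
n_E = 500·795/4667.2 = 85.169... → 85.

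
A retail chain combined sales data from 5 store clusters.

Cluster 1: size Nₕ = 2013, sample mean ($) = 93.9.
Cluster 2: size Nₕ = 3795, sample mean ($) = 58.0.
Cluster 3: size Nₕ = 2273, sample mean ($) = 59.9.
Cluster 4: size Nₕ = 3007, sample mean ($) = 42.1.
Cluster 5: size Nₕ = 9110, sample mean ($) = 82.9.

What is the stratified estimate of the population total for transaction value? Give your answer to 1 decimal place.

1: 2013·93.9 = 189020.7
2: 3795·58.0 = 220110
3: 2273·59.9 = 136152.7
4: 3007·42.1 = 126594.7
5: 9110·82.9 = 755219
τ̂ = Σ Nₕx̄ₕ = 1427097.1.

1427097.1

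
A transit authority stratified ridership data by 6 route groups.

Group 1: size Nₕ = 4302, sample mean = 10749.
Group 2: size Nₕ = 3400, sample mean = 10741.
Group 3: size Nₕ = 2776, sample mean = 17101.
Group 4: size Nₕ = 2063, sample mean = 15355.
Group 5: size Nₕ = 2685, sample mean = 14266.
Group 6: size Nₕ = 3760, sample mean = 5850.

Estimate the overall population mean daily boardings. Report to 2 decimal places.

N = 18986; weights Wₕ = Nₕ/N = (0.2266, 0.1791, 0.1462, 0.1087, 0.1414, 0.1980).
x̄_st = Σ Wₕ·x̄ₕ = 0.2266·10749 + 0.1791·10741 + 0.1462·17101 + 0.1087·15355 + 0.1414·14266 + 0.1980·5850 ≈ 11703.9687...
→ 11703.97.

11703.97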